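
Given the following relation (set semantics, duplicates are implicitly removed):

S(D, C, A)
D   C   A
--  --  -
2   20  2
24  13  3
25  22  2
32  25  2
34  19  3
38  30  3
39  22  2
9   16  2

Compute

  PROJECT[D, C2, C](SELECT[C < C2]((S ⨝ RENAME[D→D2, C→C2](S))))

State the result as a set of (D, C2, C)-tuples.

ρ[D→D2, C→C2]: schema becomes (D2, C2, A); tuples unchanged.
Joining S and RENAME[D→D2, C→C2](S) on A yields {(2, 20, 2, 2, 20), (2, 20, 2, 25, 22), (2, 20, 2, 32, 25), (2, 20, 2, 39, 22), (2, 20, 2, 9, 16), (24, 13, 3, 24, 13), (24, 13, 3, 34, 19), (24, 13, 3, 38, 30), (25, 22, 2, 2, 20), (25, 22, 2, 25, 22), (25, 22, 2, 32, 25), (25, 22, 2, 39, 22), (25, 22, 2, 9, 16), (32, 25, 2, 2, 20), (32, 25, 2, 25, 22), (32, 25, 2, 32, 25), (32, 25, 2, 39, 22), (32, 25, 2, 9, 16), (34, 19, 3, 24, 13), (34, 19, 3, 34, 19), (34, 19, 3, 38, 30), (38, 30, 3, 24, 13), (38, 30, 3, 34, 19), (38, 30, 3, 38, 30), (39, 22, 2, 2, 20), (39, 22, 2, 25, 22), (39, 22, 2, 32, 25), (39, 22, 2, 39, 22), (39, 22, 2, 9, 16), (9, 16, 2, 2, 20), (9, 16, 2, 25, 22), (9, 16, 2, 32, 25), (9, 16, 2, 39, 22), (9, 16, 2, 9, 16)}.
Filtering on C < C2 leaves {(2, 20, 2, 25, 22), (2, 20, 2, 32, 25), (2, 20, 2, 39, 22), (24, 13, 3, 34, 19), (24, 13, 3, 38, 30), (25, 22, 2, 32, 25), (34, 19, 3, 38, 30), (39, 22, 2, 32, 25), (9, 16, 2, 2, 20), (9, 16, 2, 25, 22), (9, 16, 2, 32, 25), (9, 16, 2, 39, 22)}.
π_{D, C2, C} gives {(2, 22, 20), (2, 25, 20), (24, 19, 13), (24, 30, 13), (25, 25, 22), (34, 30, 19), (39, 25, 22), (9, 20, 16), (9, 22, 16), (9, 25, 16)} (2 duplicate(s) eliminated).

{(2, 22, 20), (2, 25, 20), (24, 19, 13), (24, 30, 13), (25, 25, 22), (34, 30, 19), (39, 25, 22), (9, 20, 16), (9, 22, 16), (9, 25, 16)}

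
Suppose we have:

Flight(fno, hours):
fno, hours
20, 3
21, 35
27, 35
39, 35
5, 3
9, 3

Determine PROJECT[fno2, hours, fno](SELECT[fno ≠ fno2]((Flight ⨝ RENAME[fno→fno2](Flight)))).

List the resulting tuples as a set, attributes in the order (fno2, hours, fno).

ρ[fno→fno2]: schema becomes (fno2, hours); tuples unchanged.
Joining Flight and RENAME[fno→fno2](Flight) on hours yields {(20, 3, 20), (20, 3, 5), (20, 3, 9), (21, 35, 21), (21, 35, 27), (21, 35, 39), (27, 35, 21), (27, 35, 27), (27, 35, 39), (39, 35, 21), (39, 35, 27), (39, 35, 39), (5, 3, 20), (5, 3, 5), (5, 3, 9), (9, 3, 20), (9, 3, 5), (9, 3, 9)}.
Selection fno ≠ fno2: {(20, 3, 5), (20, 3, 9), (21, 35, 27), (21, 35, 39), (27, 35, 21), (27, 35, 39), (39, 35, 21), (39, 35, 27), (5, 3, 20), (5, 3, 9), (9, 3, 20), (9, 3, 5)}
Keep only column(s) fno2, hours, fno: {(20, 3, 5), (20, 3, 9), (21, 35, 27), (21, 35, 39), (27, 35, 21), (27, 35, 39), (39, 35, 21), (39, 35, 27), (5, 3, 20), (5, 3, 9), (9, 3, 20), (9, 3, 5)}

{(20, 3, 5), (20, 3, 9), (21, 35, 27), (21, 35, 39), (27, 35, 21), (27, 35, 39), (39, 35, 21), (39, 35, 27), (5, 3, 20), (5, 3, 9), (9, 3, 20), (9, 3, 5)}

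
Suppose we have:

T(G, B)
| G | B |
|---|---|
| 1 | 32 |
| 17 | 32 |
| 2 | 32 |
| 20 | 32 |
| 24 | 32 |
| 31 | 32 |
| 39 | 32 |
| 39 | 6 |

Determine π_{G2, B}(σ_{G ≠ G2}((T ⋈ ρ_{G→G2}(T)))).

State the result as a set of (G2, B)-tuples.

{(1, 32), (17, 32), (2, 32), (20, 32), (24, 32), (31, 32), (39, 32)}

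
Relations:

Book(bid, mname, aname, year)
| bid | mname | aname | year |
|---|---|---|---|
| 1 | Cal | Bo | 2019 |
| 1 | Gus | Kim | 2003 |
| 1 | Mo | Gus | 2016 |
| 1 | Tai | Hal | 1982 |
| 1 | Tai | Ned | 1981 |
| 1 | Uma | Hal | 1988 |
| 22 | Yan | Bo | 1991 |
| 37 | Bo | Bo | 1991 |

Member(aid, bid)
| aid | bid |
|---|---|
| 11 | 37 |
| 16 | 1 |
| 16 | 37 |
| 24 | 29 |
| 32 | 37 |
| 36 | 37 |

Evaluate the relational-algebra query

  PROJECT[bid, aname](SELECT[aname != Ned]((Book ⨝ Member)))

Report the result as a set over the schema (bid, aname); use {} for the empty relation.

{(1, Bo), (1, Gus), (1, Hal), (1, Kim), (37, Bo)}

Book ⋈ Member (natural join on bid): {(1, Cal, Bo, 2019, 16), (1, Gus, Kim, 2003, 16), (1, Mo, Gus, 2016, 16), (1, Tai, Hal, 1982, 16), (1, Tai, Ned, 1981, 16), (1, Uma, Hal, 1988, 16), (37, Bo, Bo, 1991, 11), (37, Bo, Bo, 1991, 16), (37, Bo, Bo, 1991, 32), (37, Bo, Bo, 1991, 36)}
Apply σ_{aname != Ned}; surviving tuples: {(1, Cal, Bo, 2019, 16), (1, Gus, Kim, 2003, 16), (1, Mo, Gus, 2016, 16), (1, Tai, Hal, 1982, 16), (1, Uma, Hal, 1988, 16), (37, Bo, Bo, 1991, 11), (37, Bo, Bo, 1991, 16), (37, Bo, Bo, 1991, 32), (37, Bo, Bo, 1991, 36)}
Projecting to bid, aname (4 duplicate(s) eliminated): {(1, Bo), (1, Gus), (1, Hal), (1, Kim), (37, Bo)}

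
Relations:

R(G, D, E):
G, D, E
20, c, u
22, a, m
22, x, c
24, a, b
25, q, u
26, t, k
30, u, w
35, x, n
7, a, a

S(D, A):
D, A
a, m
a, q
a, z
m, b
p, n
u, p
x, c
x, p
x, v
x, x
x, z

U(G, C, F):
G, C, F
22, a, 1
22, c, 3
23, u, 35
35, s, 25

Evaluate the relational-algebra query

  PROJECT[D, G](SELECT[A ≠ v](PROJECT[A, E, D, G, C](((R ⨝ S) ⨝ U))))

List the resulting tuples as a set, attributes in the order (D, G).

Joining R and S on D yields {(22, a, m, m), (22, a, m, q), (22, a, m, z), (22, x, c, c), (22, x, c, p), (22, x, c, v), (22, x, c, x), (22, x, c, z), (24, a, b, m), (24, a, b, q), (24, a, b, z), (30, u, w, p), (35, x, n, c), (35, x, n, p), (35, x, n, v), (35, x, n, x), (35, x, n, z), (7, a, a, m), (7, a, a, q), (7, a, a, z)}.
Joining (R ⨝ S) and U on G yields {(22, a, m, m, a, 1), (22, a, m, m, c, 3), (22, a, m, q, a, 1), (22, a, m, q, c, 3), (22, a, m, z, a, 1), (22, a, m, z, c, 3), (22, x, c, c, a, 1), (22, x, c, c, c, 3), (22, x, c, p, a, 1), (22, x, c, p, c, 3), (22, x, c, v, a, 1), (22, x, c, v, c, 3), (22, x, c, x, a, 1), (22, x, c, x, c, 3), (22, x, c, z, a, 1), (22, x, c, z, c, 3), (35, x, n, c, s, 25), (35, x, n, p, s, 25), (35, x, n, v, s, 25), (35, x, n, x, s, 25), (35, x, n, z, s, 25)}.
π_{A, E, D, G, C} gives {(c, c, x, 22, a), (c, c, x, 22, c), (c, n, x, 35, s), (m, m, a, 22, a), (m, m, a, 22, c), (p, c, x, 22, a), (p, c, x, 22, c), (p, n, x, 35, s), (q, m, a, 22, a), (q, m, a, 22, c), (v, c, x, 22, a), (v, c, x, 22, c), (v, n, x, 35, s), (x, c, x, 22, a), (x, c, x, 22, c), (x, n, x, 35, s), (z, c, x, 22, a), (z, c, x, 22, c), (z, m, a, 22, a), (z, m, a, 22, c), (z, n, x, 35, s)}.
Apply σ_{A ≠ v}; surviving tuples: {(c, c, x, 22, a), (c, c, x, 22, c), (c, n, x, 35, s), (m, m, a, 22, a), (m, m, a, 22, c), (p, c, x, 22, a), (p, c, x, 22, c), (p, n, x, 35, s), (q, m, a, 22, a), (q, m, a, 22, c), (x, c, x, 22, a), (x, c, x, 22, c), (x, n, x, 35, s), (z, c, x, 22, a), (z, c, x, 22, c), (z, m, a, 22, a), (z, m, a, 22, c), (z, n, x, 35, s)}
π_{D, G} gives {(a, 22), (x, 22), (x, 35)} (15 duplicate(s) eliminated).

{(a, 22), (x, 22), (x, 35)}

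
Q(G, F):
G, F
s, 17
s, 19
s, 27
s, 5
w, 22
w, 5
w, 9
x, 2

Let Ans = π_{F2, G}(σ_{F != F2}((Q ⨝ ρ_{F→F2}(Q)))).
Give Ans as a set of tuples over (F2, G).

ρ[F→F2]: schema becomes (G, F2); tuples unchanged.
Q ⋈ ρ_{F→F2}(Q) (natural join on G): {(s, 17, 17), (s, 17, 19), (s, 17, 27), (s, 17, 5), (s, 19, 17), (s, 19, 19), (s, 19, 27), (s, 19, 5), (s, 27, 17), (s, 27, 19), (s, 27, 27), (s, 27, 5), (s, 5, 17), (s, 5, 19), (s, 5, 27), (s, 5, 5), (w, 22, 22), (w, 22, 5), (w, 22, 9), (w, 5, 22), (w, 5, 5), (w, 5, 9), (w, 9, 22), (w, 9, 5), (w, 9, 9), (x, 2, 2)}
Apply σ_{F != F2}; surviving tuples: {(s, 17, 19), (s, 17, 27), (s, 17, 5), (s, 19, 17), (s, 19, 27), (s, 19, 5), (s, 27, 17), (s, 27, 19), (s, 27, 5), (s, 5, 17), (s, 5, 19), (s, 5, 27), (w, 22, 5), (w, 22, 9), (w, 5, 22), (w, 5, 9), (w, 9, 22), (w, 9, 5)}
Keep only column(s) F2, G (11 duplicate(s) eliminated): {(17, s), (19, s), (22, w), (27, s), (5, s), (5, w), (9, w)}

{(17, s), (19, s), (22, w), (27, s), (5, s), (5, w), (9, w)}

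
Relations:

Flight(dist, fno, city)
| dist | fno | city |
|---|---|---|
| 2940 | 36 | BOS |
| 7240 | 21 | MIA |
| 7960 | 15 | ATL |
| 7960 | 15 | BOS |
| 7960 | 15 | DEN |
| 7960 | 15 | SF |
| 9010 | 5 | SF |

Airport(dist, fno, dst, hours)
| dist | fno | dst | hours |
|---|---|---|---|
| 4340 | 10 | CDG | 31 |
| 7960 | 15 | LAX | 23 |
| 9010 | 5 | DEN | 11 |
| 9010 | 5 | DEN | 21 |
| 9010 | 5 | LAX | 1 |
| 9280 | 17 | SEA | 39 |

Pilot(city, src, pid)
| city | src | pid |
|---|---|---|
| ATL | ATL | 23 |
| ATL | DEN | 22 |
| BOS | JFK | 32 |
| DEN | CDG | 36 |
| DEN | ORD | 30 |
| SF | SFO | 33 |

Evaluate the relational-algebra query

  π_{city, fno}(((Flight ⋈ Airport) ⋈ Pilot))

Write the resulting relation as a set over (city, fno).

Joining Flight and Airport on dist, fno yields {(7960, 15, ATL, LAX, 23), (7960, 15, BOS, LAX, 23), (7960, 15, DEN, LAX, 23), (7960, 15, SF, LAX, 23), (9010, 5, SF, DEN, 11), (9010, 5, SF, DEN, 21), (9010, 5, SF, LAX, 1)}.
Joining (Flight ⋈ Airport) and Pilot on city yields {(7960, 15, ATL, LAX, 23, ATL, 23), (7960, 15, ATL, LAX, 23, DEN, 22), (7960, 15, BOS, LAX, 23, JFK, 32), (7960, 15, DEN, LAX, 23, CDG, 36), (7960, 15, DEN, LAX, 23, ORD, 30), (7960, 15, SF, LAX, 23, SFO, 33), (9010, 5, SF, DEN, 11, SFO, 33), (9010, 5, SF, DEN, 21, SFO, 33), (9010, 5, SF, LAX, 1, SFO, 33)}.
Keep only column(s) city, fno (4 duplicate(s) eliminated): {(ATL, 15), (BOS, 15), (DEN, 15), (SF, 15), (SF, 5)}

{(ATL, 15), (BOS, 15), (DEN, 15), (SF, 15), (SF, 5)}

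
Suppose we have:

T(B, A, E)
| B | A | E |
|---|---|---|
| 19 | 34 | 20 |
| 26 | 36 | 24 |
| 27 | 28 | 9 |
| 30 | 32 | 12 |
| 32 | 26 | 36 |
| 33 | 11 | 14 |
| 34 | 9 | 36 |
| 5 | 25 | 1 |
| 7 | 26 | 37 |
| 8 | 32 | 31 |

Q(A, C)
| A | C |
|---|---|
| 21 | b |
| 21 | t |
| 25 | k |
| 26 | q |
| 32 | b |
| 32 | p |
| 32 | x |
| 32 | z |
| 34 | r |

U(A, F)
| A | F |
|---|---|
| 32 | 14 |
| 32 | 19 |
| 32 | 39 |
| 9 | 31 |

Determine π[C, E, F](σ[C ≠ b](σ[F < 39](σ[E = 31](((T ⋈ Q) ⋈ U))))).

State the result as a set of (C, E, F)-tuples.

Joining T and Q on A yields {(19, 34, 20, r), (30, 32, 12, b), (30, 32, 12, p), (30, 32, 12, x), (30, 32, 12, z), (32, 26, 36, q), (5, 25, 1, k), (7, 26, 37, q), (8, 32, 31, b), (8, 32, 31, p), (8, 32, 31, x), (8, 32, 31, z)}.
Joining (T ⋈ Q) and U on A yields {(30, 32, 12, b, 14), (30, 32, 12, b, 19), (30, 32, 12, b, 39), (30, 32, 12, p, 14), (30, 32, 12, p, 19), (30, 32, 12, p, 39), (30, 32, 12, x, 14), (30, 32, 12, x, 19), (30, 32, 12, x, 39), (30, 32, 12, z, 14), (30, 32, 12, z, 19), (30, 32, 12, z, 39), (8, 32, 31, b, 14), (8, 32, 31, b, 19), (8, 32, 31, b, 39), (8, 32, 31, p, 14), (8, 32, 31, p, 19), (8, 32, 31, p, 39), (8, 32, 31, x, 14), (8, 32, 31, x, 19), (8, 32, 31, x, 39), (8, 32, 31, z, 14), (8, 32, 31, z, 19), (8, 32, 31, z, 39)}.
Filtering on E = 31 leaves {(8, 32, 31, b, 14), (8, 32, 31, b, 19), (8, 32, 31, b, 39), (8, 32, 31, p, 14), (8, 32, 31, p, 19), (8, 32, 31, p, 39), (8, 32, 31, x, 14), (8, 32, 31, x, 19), (8, 32, 31, x, 39), (8, 32, 31, z, 14), (8, 32, 31, z, 19), (8, 32, 31, z, 39)}.
Filtering on F < 39 leaves {(8, 32, 31, b, 14), (8, 32, 31, b, 19), (8, 32, 31, p, 14), (8, 32, 31, p, 19), (8, 32, 31, x, 14), (8, 32, 31, x, 19), (8, 32, 31, z, 14), (8, 32, 31, z, 19)}.
Filtering on C ≠ b leaves {(8, 32, 31, p, 14), (8, 32, 31, p, 19), (8, 32, 31, x, 14), (8, 32, 31, x, 19), (8, 32, 31, z, 14), (8, 32, 31, z, 19)}.
π[C, E, F]: project onto (C, E, F) → {(p, 31, 14), (p, 31, 19), (x, 31, 14), (x, 31, 19), (z, 31, 14), (z, 31, 19)}

{(p, 31, 14), (p, 31, 19), (x, 31, 14), (x, 31, 19), (z, 31, 14), (z, 31, 19)}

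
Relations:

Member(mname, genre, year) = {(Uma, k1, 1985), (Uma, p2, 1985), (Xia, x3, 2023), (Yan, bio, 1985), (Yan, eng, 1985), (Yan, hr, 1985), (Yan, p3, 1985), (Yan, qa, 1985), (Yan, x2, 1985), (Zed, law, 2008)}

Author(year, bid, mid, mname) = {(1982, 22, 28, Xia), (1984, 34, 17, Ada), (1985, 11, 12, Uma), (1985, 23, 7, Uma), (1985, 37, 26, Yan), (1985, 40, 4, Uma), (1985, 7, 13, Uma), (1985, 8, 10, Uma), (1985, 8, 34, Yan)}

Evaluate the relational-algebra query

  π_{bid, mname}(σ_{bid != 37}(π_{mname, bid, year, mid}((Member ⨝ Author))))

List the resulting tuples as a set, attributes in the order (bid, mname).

Natural join on mname, year: {(Uma, k1, 1985, 11, 12), (Uma, k1, 1985, 23, 7), (Uma, k1, 1985, 40, 4), (Uma, k1, 1985, 7, 13), (Uma, k1, 1985, 8, 10), (Uma, p2, 1985, 11, 12), (Uma, p2, 1985, 23, 7), (Uma, p2, 1985, 40, 4), (Uma, p2, 1985, 7, 13), (Uma, p2, 1985, 8, 10), (Yan, bio, 1985, 37, 26), (Yan, bio, 1985, 8, 34), (Yan, eng, 1985, 37, 26), (Yan, eng, 1985, 8, 34), (Yan, hr, 1985, 37, 26), (Yan, hr, 1985, 8, 34), (Yan, p3, 1985, 37, 26), (Yan, p3, 1985, 8, 34), (Yan, qa, 1985, 37, 26), (Yan, qa, 1985, 8, 34), (Yan, x2, 1985, 37, 26), (Yan, x2, 1985, 8, 34)}
π[mname, bid, year, mid]: project onto (mname, bid, year, mid) (15 duplicate(s) eliminated) → {(Uma, 11, 1985, 12), (Uma, 23, 1985, 7), (Uma, 40, 1985, 4), (Uma, 7, 1985, 13), (Uma, 8, 1985, 10), (Yan, 37, 1985, 26), (Yan, 8, 1985, 34)}
Selection bid != 37: {(Uma, 11, 1985, 12), (Uma, 23, 1985, 7), (Uma, 40, 1985, 4), (Uma, 7, 1985, 13), (Uma, 8, 1985, 10), (Yan, 8, 1985, 34)}
π[bid, mname]: project onto (bid, mname) → {(11, Uma), (23, Uma), (40, Uma), (7, Uma), (8, Uma), (8, Yan)}

{(11, Uma), (23, Uma), (40, Uma), (7, Uma), (8, Uma), (8, Yan)}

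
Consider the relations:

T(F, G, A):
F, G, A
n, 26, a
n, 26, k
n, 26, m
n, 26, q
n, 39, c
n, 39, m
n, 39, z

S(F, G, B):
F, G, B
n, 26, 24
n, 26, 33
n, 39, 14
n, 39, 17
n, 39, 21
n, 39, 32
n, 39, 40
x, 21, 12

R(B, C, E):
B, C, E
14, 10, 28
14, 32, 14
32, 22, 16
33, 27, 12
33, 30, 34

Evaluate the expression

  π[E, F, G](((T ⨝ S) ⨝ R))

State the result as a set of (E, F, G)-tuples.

{(12, n, 26), (14, n, 39), (16, n, 39), (28, n, 39), (34, n, 26)}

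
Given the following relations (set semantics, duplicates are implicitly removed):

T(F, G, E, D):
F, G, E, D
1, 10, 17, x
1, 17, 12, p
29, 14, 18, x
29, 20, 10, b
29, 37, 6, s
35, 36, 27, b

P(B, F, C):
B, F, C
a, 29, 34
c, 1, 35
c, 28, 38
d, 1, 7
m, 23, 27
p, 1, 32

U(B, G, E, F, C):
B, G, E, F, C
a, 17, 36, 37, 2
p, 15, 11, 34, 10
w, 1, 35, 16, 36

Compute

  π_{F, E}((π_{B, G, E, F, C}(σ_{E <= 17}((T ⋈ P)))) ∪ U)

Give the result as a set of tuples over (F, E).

T ⋈ P (natural join on F): {(1, 10, 17, x, c, 35), (1, 10, 17, x, d, 7), (1, 10, 17, x, p, 32), (1, 17, 12, p, c, 35), (1, 17, 12, p, d, 7), (1, 17, 12, p, p, 32), (29, 14, 18, x, a, 34), (29, 20, 10, b, a, 34), (29, 37, 6, s, a, 34)}
σ[E <= 17]: keep tuples satisfying E <= 17 → {(1, 10, 17, x, c, 35), (1, 10, 17, x, d, 7), (1, 10, 17, x, p, 32), (1, 17, 12, p, c, 35), (1, 17, 12, p, d, 7), (1, 17, 12, p, p, 32), (29, 20, 10, b, a, 34), (29, 37, 6, s, a, 34)}
π[B, G, E, F, C]: project onto (B, G, E, F, C) → {(a, 20, 10, 29, 34), (a, 37, 6, 29, 34), (c, 10, 17, 1, 35), (c, 17, 12, 1, 35), (d, 10, 17, 1, 7), (d, 17, 12, 1, 7), (p, 10, 17, 1, 32), (p, 17, 12, 1, 32)}
Union: {(a, 20, 10, 29, 34), (a, 37, 6, 29, 34), (c, 10, 17, 1, 35), (c, 17, 12, 1, 35), (d, 10, 17, 1, 7), (d, 17, 12, 1, 7), (p, 10, 17, 1, 32), (p, 17, 12, 1, 32)} with {(a, 17, 36, 37, 2), (p, 15, 11, 34, 10), (w, 1, 35, 16, 36)} → {(a, 17, 36, 37, 2), (a, 20, 10, 29, 34), (a, 37, 6, 29, 34), (c, 10, 17, 1, 35), (c, 17, 12, 1, 35), (d, 10, 17, 1, 7), (d, 17, 12, 1, 7), (p, 10, 17, 1, 32), (p, 15, 11, 34, 10), (p, 17, 12, 1, 32), (w, 1, 35, 16, 36)}
π[F, E]: project onto (F, E) (4 duplicate(s) eliminated) → {(1, 12), (1, 17), (16, 35), (29, 10), (29, 6), (34, 11), (37, 36)}

{(1, 12), (1, 17), (16, 35), (29, 10), (29, 6), (34, 11), (37, 36)}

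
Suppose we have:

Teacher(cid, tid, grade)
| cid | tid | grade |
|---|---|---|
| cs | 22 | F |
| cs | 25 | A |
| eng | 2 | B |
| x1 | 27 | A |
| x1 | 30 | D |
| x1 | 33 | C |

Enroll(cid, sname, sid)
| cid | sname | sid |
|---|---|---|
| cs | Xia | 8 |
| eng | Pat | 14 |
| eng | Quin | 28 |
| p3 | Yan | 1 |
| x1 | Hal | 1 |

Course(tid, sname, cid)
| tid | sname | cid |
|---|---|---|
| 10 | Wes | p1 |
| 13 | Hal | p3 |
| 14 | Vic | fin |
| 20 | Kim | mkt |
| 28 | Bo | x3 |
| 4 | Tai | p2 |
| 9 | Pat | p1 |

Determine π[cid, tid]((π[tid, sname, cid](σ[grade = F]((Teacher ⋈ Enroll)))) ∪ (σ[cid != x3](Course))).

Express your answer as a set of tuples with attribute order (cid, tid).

{(cs, 22), (fin, 14), (mkt, 20), (p1, 10), (p1, 9), (p2, 4), (p3, 13)}

Teacher ⋈ Enroll (natural join on cid): {(cs, 22, F, Xia, 8), (cs, 25, A, Xia, 8), (eng, 2, B, Pat, 14), (eng, 2, B, Quin, 28), (x1, 27, A, Hal, 1), (x1, 30, D, Hal, 1), (x1, 33, C, Hal, 1)}
Selection grade = F: {(cs, 22, F, Xia, 8)}
Projecting to tid, sname, cid: {(22, Xia, cs)}
Selection cid != x3: {(10, Wes, p1), (13, Hal, p3), (14, Vic, fin), (20, Kim, mkt), (4, Tai, p2), (9, Pat, p1)}
Union: {(22, Xia, cs)} with {(10, Wes, p1), (13, Hal, p3), (14, Vic, fin), (20, Kim, mkt), (4, Tai, p2), (9, Pat, p1)} → {(10, Wes, p1), (13, Hal, p3), (14, Vic, fin), (20, Kim, mkt), (22, Xia, cs), (4, Tai, p2), (9, Pat, p1)}
Projecting to cid, tid: {(cs, 22), (fin, 14), (mkt, 20), (p1, 10), (p1, 9), (p2, 4), (p3, 13)}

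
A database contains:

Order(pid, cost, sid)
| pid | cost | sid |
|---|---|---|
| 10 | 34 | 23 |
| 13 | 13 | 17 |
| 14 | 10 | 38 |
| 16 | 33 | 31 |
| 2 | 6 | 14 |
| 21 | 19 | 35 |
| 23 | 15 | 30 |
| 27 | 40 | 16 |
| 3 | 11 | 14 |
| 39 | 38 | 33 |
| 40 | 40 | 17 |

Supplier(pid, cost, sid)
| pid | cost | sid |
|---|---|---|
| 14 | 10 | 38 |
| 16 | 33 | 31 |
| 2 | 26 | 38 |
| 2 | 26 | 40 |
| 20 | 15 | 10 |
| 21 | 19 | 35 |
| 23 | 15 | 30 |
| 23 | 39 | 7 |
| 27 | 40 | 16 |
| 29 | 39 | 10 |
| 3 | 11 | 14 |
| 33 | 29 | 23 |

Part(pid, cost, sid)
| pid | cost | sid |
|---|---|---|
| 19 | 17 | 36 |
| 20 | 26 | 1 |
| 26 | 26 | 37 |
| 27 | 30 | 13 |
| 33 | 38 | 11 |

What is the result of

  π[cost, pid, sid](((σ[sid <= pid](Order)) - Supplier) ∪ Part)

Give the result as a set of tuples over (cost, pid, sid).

{(17, 19, 36), (26, 20, 1), (26, 26, 37), (30, 27, 13), (38, 33, 11), (38, 39, 33), (40, 40, 17)}

Selection sid <= pid: {(27, 40, 16), (39, 38, 33), (40, 40, 17)}
Taking the difference: {(39, 38, 33), (40, 40, 17)}
Taking the union: {(19, 17, 36), (20, 26, 1), (26, 26, 37), (27, 30, 13), (33, 38, 11), (39, 38, 33), (40, 40, 17)}
π[cost, pid, sid]: project onto (cost, pid, sid) → {(17, 19, 36), (26, 20, 1), (26, 26, 37), (30, 27, 13), (38, 33, 11), (38, 39, 33), (40, 40, 17)}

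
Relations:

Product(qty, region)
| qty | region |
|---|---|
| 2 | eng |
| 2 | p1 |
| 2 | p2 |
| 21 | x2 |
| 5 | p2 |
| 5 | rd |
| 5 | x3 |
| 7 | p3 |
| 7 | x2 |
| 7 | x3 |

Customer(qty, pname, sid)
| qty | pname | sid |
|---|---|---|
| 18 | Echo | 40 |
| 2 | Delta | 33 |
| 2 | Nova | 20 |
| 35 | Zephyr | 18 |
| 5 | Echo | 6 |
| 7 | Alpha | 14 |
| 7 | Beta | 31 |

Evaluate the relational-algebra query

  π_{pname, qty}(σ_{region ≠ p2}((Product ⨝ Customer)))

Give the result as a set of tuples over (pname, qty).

Joining Product and Customer on qty yields {(2, eng, Delta, 33), (2, eng, Nova, 20), (2, p1, Delta, 33), (2, p1, Nova, 20), (2, p2, Delta, 33), (2, p2, Nova, 20), (5, p2, Echo, 6), (5, rd, Echo, 6), (5, x3, Echo, 6), (7, p3, Alpha, 14), (7, p3, Beta, 31), (7, x2, Alpha, 14), (7, x2, Beta, 31), (7, x3, Alpha, 14), (7, x3, Beta, 31)}.
Filtering on region ≠ p2 leaves {(2, eng, Delta, 33), (2, eng, Nova, 20), (2, p1, Delta, 33), (2, p1, Nova, 20), (5, rd, Echo, 6), (5, x3, Echo, 6), (7, p3, Alpha, 14), (7, p3, Beta, 31), (7, x2, Alpha, 14), (7, x2, Beta, 31), (7, x3, Alpha, 14), (7, x3, Beta, 31)}.
π_{pname, qty} gives {(Alpha, 7), (Beta, 7), (Delta, 2), (Echo, 5), (Nova, 2)} (7 duplicate(s) eliminated).

{(Alpha, 7), (Beta, 7), (Delta, 2), (Echo, 5), (Nova, 2)}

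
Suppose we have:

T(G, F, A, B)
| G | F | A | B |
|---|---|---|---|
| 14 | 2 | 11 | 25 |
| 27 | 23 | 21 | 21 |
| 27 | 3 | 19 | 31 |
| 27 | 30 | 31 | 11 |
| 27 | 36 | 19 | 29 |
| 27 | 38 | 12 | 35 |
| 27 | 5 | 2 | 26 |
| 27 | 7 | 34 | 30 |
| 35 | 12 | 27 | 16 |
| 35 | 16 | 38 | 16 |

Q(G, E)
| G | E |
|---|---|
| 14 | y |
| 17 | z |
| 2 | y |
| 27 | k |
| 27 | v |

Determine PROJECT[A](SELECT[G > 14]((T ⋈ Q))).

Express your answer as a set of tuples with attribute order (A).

{12, 19, 2, 21, 31, 34}

Natural join on G: {(14, 2, 11, 25, y), (27, 23, 21, 21, k), (27, 23, 21, 21, v), (27, 3, 19, 31, k), (27, 3, 19, 31, v), (27, 30, 31, 11, k), (27, 30, 31, 11, v), (27, 36, 19, 29, k), (27, 36, 19, 29, v), (27, 38, 12, 35, k), (27, 38, 12, 35, v), (27, 5, 2, 26, k), (27, 5, 2, 26, v), (27, 7, 34, 30, k), (27, 7, 34, 30, v)}
Apply σ_{G > 14}; surviving tuples: {(27, 23, 21, 21, k), (27, 23, 21, 21, v), (27, 3, 19, 31, k), (27, 3, 19, 31, v), (27, 30, 31, 11, k), (27, 30, 31, 11, v), (27, 36, 19, 29, k), (27, 36, 19, 29, v), (27, 38, 12, 35, k), (27, 38, 12, 35, v), (27, 5, 2, 26, k), (27, 5, 2, 26, v), (27, 7, 34, 30, k), (27, 7, 34, 30, v)}
Keep only column(s) A (8 duplicate(s) eliminated): {12, 19, 2, 21, 31, 34}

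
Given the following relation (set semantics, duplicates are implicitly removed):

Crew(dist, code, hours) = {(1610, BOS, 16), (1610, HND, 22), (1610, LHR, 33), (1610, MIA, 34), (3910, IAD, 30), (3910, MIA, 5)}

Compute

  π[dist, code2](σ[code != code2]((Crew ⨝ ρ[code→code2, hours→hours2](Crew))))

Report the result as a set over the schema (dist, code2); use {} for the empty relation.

ρ[code→code2, hours→hours2]: schema becomes (dist, code2, hours2); tuples unchanged.
Natural join on dist: {(1610, BOS, 16, BOS, 16), (1610, BOS, 16, HND, 22), (1610, BOS, 16, LHR, 33), (1610, BOS, 16, MIA, 34), (1610, HND, 22, BOS, 16), (1610, HND, 22, HND, 22), (1610, HND, 22, LHR, 33), (1610, HND, 22, MIA, 34), (1610, LHR, 33, BOS, 16), (1610, LHR, 33, HND, 22), (1610, LHR, 33, LHR, 33), (1610, LHR, 33, MIA, 34), (1610, MIA, 34, BOS, 16), (1610, MIA, 34, HND, 22), (1610, MIA, 34, LHR, 33), (1610, MIA, 34, MIA, 34), (3910, IAD, 30, IAD, 30), (3910, IAD, 30, MIA, 5), (3910, MIA, 5, IAD, 30), (3910, MIA, 5, MIA, 5)}
Apply σ_{code != code2}; surviving tuples: {(1610, BOS, 16, HND, 22), (1610, BOS, 16, LHR, 33), (1610, BOS, 16, MIA, 34), (1610, HND, 22, BOS, 16), (1610, HND, 22, LHR, 33), (1610, HND, 22, MIA, 34), (1610, LHR, 33, BOS, 16), (1610, LHR, 33, HND, 22), (1610, LHR, 33, MIA, 34), (1610, MIA, 34, BOS, 16), (1610, MIA, 34, HND, 22), (1610, MIA, 34, LHR, 33), (3910, IAD, 30, MIA, 5), (3910, MIA, 5, IAD, 30)}
π[dist, code2]: project onto (dist, code2) (8 duplicate(s) eliminated) → {(1610, BOS), (1610, HND), (1610, LHR), (1610, MIA), (3910, IAD), (3910, MIA)}

{(1610, BOS), (1610, HND), (1610, LHR), (1610, MIA), (3910, IAD), (3910, MIA)}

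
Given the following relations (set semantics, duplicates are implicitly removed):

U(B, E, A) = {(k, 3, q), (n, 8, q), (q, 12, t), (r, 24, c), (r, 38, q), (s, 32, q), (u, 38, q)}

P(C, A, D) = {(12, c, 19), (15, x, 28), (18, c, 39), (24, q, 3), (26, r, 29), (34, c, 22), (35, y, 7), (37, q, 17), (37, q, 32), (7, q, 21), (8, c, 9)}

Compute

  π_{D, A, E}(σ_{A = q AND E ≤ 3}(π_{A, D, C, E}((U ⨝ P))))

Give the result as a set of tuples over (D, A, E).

{(17, q, 3), (21, q, 3), (3, q, 3), (32, q, 3)}

Joining U and P on A yields {(k, 3, q, 24, 3), (k, 3, q, 37, 17), (k, 3, q, 37, 32), (k, 3, q, 7, 21), (n, 8, q, 24, 3), (n, 8, q, 37, 17), (n, 8, q, 37, 32), (n, 8, q, 7, 21), (r, 24, c, 12, 19), (r, 24, c, 18, 39), (r, 24, c, 34, 22), (r, 24, c, 8, 9), (r, 38, q, 24, 3), (r, 38, q, 37, 17), (r, 38, q, 37, 32), (r, 38, q, 7, 21), (s, 32, q, 24, 3), (s, 32, q, 37, 17), (s, 32, q, 37, 32), (s, 32, q, 7, 21), (u, 38, q, 24, 3), (u, 38, q, 37, 17), (u, 38, q, 37, 32), (u, 38, q, 7, 21)}.
π[A, D, C, E]: project onto (A, D, C, E) (4 duplicate(s) eliminated) → {(c, 19, 12, 24), (c, 22, 34, 24), (c, 39, 18, 24), (c, 9, 8, 24), (q, 17, 37, 3), (q, 17, 37, 32), (q, 17, 37, 38), (q, 17, 37, 8), (q, 21, 7, 3), (q, 21, 7, 32), (q, 21, 7, 38), (q, 21, 7, 8), (q, 3, 24, 3), (q, 3, 24, 32), (q, 3, 24, 38), (q, 3, 24, 8), (q, 32, 37, 3), (q, 32, 37, 32), (q, 32, 37, 38), (q, 32, 37, 8)}
Selection A = q AND E ≤ 3: {(q, 17, 37, 3), (q, 21, 7, 3), (q, 3, 24, 3), (q, 32, 37, 3)}
π[D, A, E]: project onto (D, A, E) → {(17, q, 3), (21, q, 3), (3, q, 3), (32, q, 3)}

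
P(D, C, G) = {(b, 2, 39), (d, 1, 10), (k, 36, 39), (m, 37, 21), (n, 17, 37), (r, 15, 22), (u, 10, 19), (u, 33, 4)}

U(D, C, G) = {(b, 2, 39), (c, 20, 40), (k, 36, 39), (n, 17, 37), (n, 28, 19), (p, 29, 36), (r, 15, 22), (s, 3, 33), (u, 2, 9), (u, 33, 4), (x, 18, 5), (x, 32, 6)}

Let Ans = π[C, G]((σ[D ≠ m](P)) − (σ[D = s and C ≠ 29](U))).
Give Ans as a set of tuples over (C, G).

Filtering on D ≠ m leaves {(b, 2, 39), (d, 1, 10), (k, 36, 39), (n, 17, 37), (r, 15, 22), (u, 10, 19), (u, 33, 4)}.
Filtering on D = s and C ≠ 29 leaves {(s, 3, 33)}.
Set difference of the two operands is {(b, 2, 39), (d, 1, 10), (k, 36, 39), (n, 17, 37), (r, 15, 22), (u, 10, 19), (u, 33, 4)}.
Keep only column(s) C, G: {(1, 10), (10, 19), (15, 22), (17, 37), (2, 39), (33, 4), (36, 39)}

{(1, 10), (10, 19), (15, 22), (17, 37), (2, 39), (33, 4), (36, 39)}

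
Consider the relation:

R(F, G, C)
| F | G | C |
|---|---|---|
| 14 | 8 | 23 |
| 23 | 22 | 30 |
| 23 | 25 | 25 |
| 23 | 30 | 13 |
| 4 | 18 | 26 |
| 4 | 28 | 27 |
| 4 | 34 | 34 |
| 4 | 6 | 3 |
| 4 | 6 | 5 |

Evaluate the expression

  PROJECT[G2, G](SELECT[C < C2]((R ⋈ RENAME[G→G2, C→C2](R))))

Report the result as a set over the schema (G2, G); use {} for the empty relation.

{(18, 6), (22, 25), (22, 30), (25, 30), (28, 18), (28, 6), (34, 18), (34, 28), (34, 6), (6, 6)}

ρ[G→G2, C→C2]: schema becomes (F, G2, C2); tuples unchanged.
Joining R and RENAME[G→G2, C→C2](R) on F yields {(14, 8, 23, 8, 23), (23, 22, 30, 22, 30), (23, 22, 30, 25, 25), (23, 22, 30, 30, 13), (23, 25, 25, 22, 30), (23, 25, 25, 25, 25), (23, 25, 25, 30, 13), (23, 30, 13, 22, 30), (23, 30, 13, 25, 25), (23, 30, 13, 30, 13), (4, 18, 26, 18, 26), (4, 18, 26, 28, 27), (4, 18, 26, 34, 34), (4, 18, 26, 6, 3), (4, 18, 26, 6, 5), (4, 28, 27, 18, 26), (4, 28, 27, 28, 27), (4, 28, 27, 34, 34), (4, 28, 27, 6, 3), (4, 28, 27, 6, 5), (4, 34, 34, 18, 26), (4, 34, 34, 28, 27), (4, 34, 34, 34, 34), (4, 34, 34, 6, 3), (4, 34, 34, 6, 5), (4, 6, 3, 18, 26), (4, 6, 3, 28, 27), (4, 6, 3, 34, 34), (4, 6, 3, 6, 3), (4, 6, 3, 6, 5), (4, 6, 5, 18, 26), (4, 6, 5, 28, 27), (4, 6, 5, 34, 34), (4, 6, 5, 6, 3), (4, 6, 5, 6, 5)}.
Filtering on C < C2 leaves {(23, 25, 25, 22, 30), (23, 30, 13, 22, 30), (23, 30, 13, 25, 25), (4, 18, 26, 28, 27), (4, 18, 26, 34, 34), (4, 28, 27, 34, 34), (4, 6, 3, 18, 26), (4, 6, 3, 28, 27), (4, 6, 3, 34, 34), (4, 6, 3, 6, 5), (4, 6, 5, 18, 26), (4, 6, 5, 28, 27), (4, 6, 5, 34, 34)}.
π_{G2, G} gives {(18, 6), (22, 25), (22, 30), (25, 30), (28, 18), (28, 6), (34, 18), (34, 28), (34, 6), (6, 6)} (3 duplicate(s) eliminated).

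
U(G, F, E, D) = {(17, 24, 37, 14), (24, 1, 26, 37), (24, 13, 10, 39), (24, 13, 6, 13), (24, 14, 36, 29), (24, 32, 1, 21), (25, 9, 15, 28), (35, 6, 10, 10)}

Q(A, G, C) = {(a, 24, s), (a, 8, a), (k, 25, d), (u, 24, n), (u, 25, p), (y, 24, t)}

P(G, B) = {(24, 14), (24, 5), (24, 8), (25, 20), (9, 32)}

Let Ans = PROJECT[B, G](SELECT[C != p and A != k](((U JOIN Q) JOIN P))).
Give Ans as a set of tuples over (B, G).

{(14, 24), (5, 24), (8, 24)}

Joining U and Q on G yields {(24, 1, 26, 37, a, s), (24, 1, 26, 37, u, n), (24, 1, 26, 37, y, t), (24, 13, 10, 39, a, s), (24, 13, 10, 39, u, n), (24, 13, 10, 39, y, t), (24, 13, 6, 13, a, s), (24, 13, 6, 13, u, n), (24, 13, 6, 13, y, t), (24, 14, 36, 29, a, s), (24, 14, 36, 29, u, n), (24, 14, 36, 29, y, t), (24, 32, 1, 21, a, s), (24, 32, 1, 21, u, n), (24, 32, 1, 21, y, t), (25, 9, 15, 28, k, d), (25, 9, 15, 28, u, p)}.
Joining (U JOIN Q) and P on G yields {(24, 1, 26, 37, a, s, 14), (24, 1, 26, 37, a, s, 5), (24, 1, 26, 37, a, s, 8), (24, 1, 26, 37, u, n, 14), (24, 1, 26, 37, u, n, 5), (24, 1, 26, 37, u, n, 8), (24, 1, 26, 37, y, t, 14), (24, 1, 26, 37, y, t, 5), (24, 1, 26, 37, y, t, 8), (24, 13, 10, 39, a, s, 14), (24, 13, 10, 39, a, s, 5), (24, 13, 10, 39, a, s, 8), (24, 13, 10, 39, u, n, 14), (24, 13, 10, 39, u, n, 5), (24, 13, 10, 39, u, n, 8), (24, 13, 10, 39, y, t, 14), (24, 13, 10, 39, y, t, 5), (24, 13, 10, 39, y, t, 8), (24, 13, 6, 13, a, s, 14), (24, 13, 6, 13, a, s, 5), (24, 13, 6, 13, a, s, 8), (24, 13, 6, 13, u, n, 14), (24, 13, 6, 13, u, n, 5), (24, 13, 6, 13, u, n, 8), (24, 13, 6, 13, y, t, 14), (24, 13, 6, 13, y, t, 5), (24, 13, 6, 13, y, t, 8), (24, 14, 36, 29, a, s, 14), (24, 14, 36, 29, a, s, 5), (24, 14, 36, 29, a, s, 8), (24, 14, 36, 29, u, n, 14), (24, 14, 36, 29, u, n, 5), (24, 14, 36, 29, u, n, 8), (24, 14, 36, 29, y, t, 14), (24, 14, 36, 29, y, t, 5), (24, 14, 36, 29, y, t, 8), (24, 32, 1, 21, a, s, 14), (24, 32, 1, 21, a, s, 5), (24, 32, 1, 21, a, s, 8), (24, 32, 1, 21, u, n, 14), (24, 32, 1, 21, u, n, 5), (24, 32, 1, 21, u, n, 8), (24, 32, 1, 21, y, t, 14), (24, 32, 1, 21, y, t, 5), (24, 32, 1, 21, y, t, 8), (25, 9, 15, 28, k, d, 20), (25, 9, 15, 28, u, p, 20)}.
Filtering on C != p and A != k leaves {(24, 1, 26, 37, a, s, 14), (24, 1, 26, 37, a, s, 5), (24, 1, 26, 37, a, s, 8), (24, 1, 26, 37, u, n, 14), (24, 1, 26, 37, u, n, 5), (24, 1, 26, 37, u, n, 8), (24, 1, 26, 37, y, t, 14), (24, 1, 26, 37, y, t, 5), (24, 1, 26, 37, y, t, 8), (24, 13, 10, 39, a, s, 14), (24, 13, 10, 39, a, s, 5), (24, 13, 10, 39, a, s, 8), (24, 13, 10, 39, u, n, 14), (24, 13, 10, 39, u, n, 5), (24, 13, 10, 39, u, n, 8), (24, 13, 10, 39, y, t, 14), (24, 13, 10, 39, y, t, 5), (24, 13, 10, 39, y, t, 8), (24, 13, 6, 13, a, s, 14), (24, 13, 6, 13, a, s, 5), (24, 13, 6, 13, a, s, 8), (24, 13, 6, 13, u, n, 14), (24, 13, 6, 13, u, n, 5), (24, 13, 6, 13, u, n, 8), (24, 13, 6, 13, y, t, 14), (24, 13, 6, 13, y, t, 5), (24, 13, 6, 13, y, t, 8), (24, 14, 36, 29, a, s, 14), (24, 14, 36, 29, a, s, 5), (24, 14, 36, 29, a, s, 8), (24, 14, 36, 29, u, n, 14), (24, 14, 36, 29, u, n, 5), (24, 14, 36, 29, u, n, 8), (24, 14, 36, 29, y, t, 14), (24, 14, 36, 29, y, t, 5), (24, 14, 36, 29, y, t, 8), (24, 32, 1, 21, a, s, 14), (24, 32, 1, 21, a, s, 5), (24, 32, 1, 21, a, s, 8), (24, 32, 1, 21, u, n, 14), (24, 32, 1, 21, u, n, 5), (24, 32, 1, 21, u, n, 8), (24, 32, 1, 21, y, t, 14), (24, 32, 1, 21, y, t, 5), (24, 32, 1, 21, y, t, 8)}.
Projecting to B, G (42 duplicate(s) eliminated): {(14, 24), (5, 24), (8, 24)}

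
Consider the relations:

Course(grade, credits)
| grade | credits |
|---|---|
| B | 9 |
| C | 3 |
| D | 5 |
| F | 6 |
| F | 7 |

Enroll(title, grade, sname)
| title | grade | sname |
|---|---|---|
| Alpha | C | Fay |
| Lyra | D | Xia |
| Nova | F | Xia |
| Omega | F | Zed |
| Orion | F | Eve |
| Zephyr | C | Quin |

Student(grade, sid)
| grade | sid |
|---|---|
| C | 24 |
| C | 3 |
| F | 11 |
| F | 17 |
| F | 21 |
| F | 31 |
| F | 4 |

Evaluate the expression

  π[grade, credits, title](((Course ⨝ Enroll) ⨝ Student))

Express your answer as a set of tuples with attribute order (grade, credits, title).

{(C, 3, Alpha), (C, 3, Zephyr), (F, 6, Nova), (F, 6, Omega), (F, 6, Orion), (F, 7, Nova), (F, 7, Omega), (F, 7, Orion)}

Joining Course and Enroll on grade yields {(C, 3, Alpha, Fay), (C, 3, Zephyr, Quin), (D, 5, Lyra, Xia), (F, 6, Nova, Xia), (F, 6, Omega, Zed), (F, 6, Orion, Eve), (F, 7, Nova, Xia), (F, 7, Omega, Zed), (F, 7, Orion, Eve)}.
Joining (Course ⨝ Enroll) and Student on grade yields {(C, 3, Alpha, Fay, 24), (C, 3, Alpha, Fay, 3), (C, 3, Zephyr, Quin, 24), (C, 3, Zephyr, Quin, 3), (F, 6, Nova, Xia, 11), (F, 6, Nova, Xia, 17), (F, 6, Nova, Xia, 21), (F, 6, Nova, Xia, 31), (F, 6, Nova, Xia, 4), (F, 6, Omega, Zed, 11), (F, 6, Omega, Zed, 17), (F, 6, Omega, Zed, 21), (F, 6, Omega, Zed, 31), (F, 6, Omega, Zed, 4), (F, 6, Orion, Eve, 11), (F, 6, Orion, Eve, 17), (F, 6, Orion, Eve, 21), (F, 6, Orion, Eve, 31), (F, 6, Orion, Eve, 4), (F, 7, Nova, Xia, 11), (F, 7, Nova, Xia, 17), (F, 7, Nova, Xia, 21), (F, 7, Nova, Xia, 31), (F, 7, Nova, Xia, 4), (F, 7, Omega, Zed, 11), (F, 7, Omega, Zed, 17), (F, 7, Omega, Zed, 21), (F, 7, Omega, Zed, 31), (F, 7, Omega, Zed, 4), (F, 7, Orion, Eve, 11), (F, 7, Orion, Eve, 17), (F, 7, Orion, Eve, 21), (F, 7, Orion, Eve, 31), (F, 7, Orion, Eve, 4)}.
Projecting to grade, credits, title (26 duplicate(s) eliminated): {(C, 3, Alpha), (C, 3, Zephyr), (F, 6, Nova), (F, 6, Omega), (F, 6, Orion), (F, 7, Nova), (F, 7, Omega), (F, 7, Orion)}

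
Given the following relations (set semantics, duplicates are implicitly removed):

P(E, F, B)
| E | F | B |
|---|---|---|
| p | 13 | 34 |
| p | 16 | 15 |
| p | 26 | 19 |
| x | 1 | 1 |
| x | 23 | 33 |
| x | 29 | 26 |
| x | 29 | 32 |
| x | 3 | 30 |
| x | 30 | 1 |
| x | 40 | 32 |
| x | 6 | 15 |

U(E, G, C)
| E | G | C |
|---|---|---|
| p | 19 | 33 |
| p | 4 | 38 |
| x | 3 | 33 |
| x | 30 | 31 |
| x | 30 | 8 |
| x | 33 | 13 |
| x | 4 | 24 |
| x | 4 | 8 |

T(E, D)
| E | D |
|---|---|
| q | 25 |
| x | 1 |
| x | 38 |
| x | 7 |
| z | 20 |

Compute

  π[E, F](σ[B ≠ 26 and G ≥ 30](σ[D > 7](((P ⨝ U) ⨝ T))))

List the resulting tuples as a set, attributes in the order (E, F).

{(x, 1), (x, 23), (x, 29), (x, 3), (x, 30), (x, 40), (x, 6)}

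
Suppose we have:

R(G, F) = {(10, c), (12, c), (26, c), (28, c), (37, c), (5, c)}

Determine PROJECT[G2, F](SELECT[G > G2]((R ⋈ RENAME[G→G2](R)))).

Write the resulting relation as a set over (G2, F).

ρ[G→G2]: schema becomes (G2, F); tuples unchanged.
Natural join on F: {(10, c, 10), (10, c, 12), (10, c, 26), (10, c, 28), (10, c, 37), (10, c, 5), (12, c, 10), (12, c, 12), (12, c, 26), (12, c, 28), (12, c, 37), (12, c, 5), (26, c, 10), (26, c, 12), (26, c, 26), (26, c, 28), (26, c, 37), (26, c, 5), (28, c, 10), (28, c, 12), (28, c, 26), (28, c, 28), (28, c, 37), (28, c, 5), (37, c, 10), (37, c, 12), (37, c, 26), (37, c, 28), (37, c, 37), (37, c, 5), (5, c, 10), (5, c, 12), (5, c, 26), (5, c, 28), (5, c, 37), (5, c, 5)}
σ[G > G2]: keep tuples satisfying G > G2 → {(10, c, 5), (12, c, 10), (12, c, 5), (26, c, 10), (26, c, 12), (26, c, 5), (28, c, 10), (28, c, 12), (28, c, 26), (28, c, 5), (37, c, 10), (37, c, 12), (37, c, 26), (37, c, 28), (37, c, 5)}
Keep only column(s) G2, F (10 duplicate(s) eliminated): {(10, c), (12, c), (26, c), (28, c), (5, c)}

{(10, c), (12, c), (26, c), (28, c), (5, c)}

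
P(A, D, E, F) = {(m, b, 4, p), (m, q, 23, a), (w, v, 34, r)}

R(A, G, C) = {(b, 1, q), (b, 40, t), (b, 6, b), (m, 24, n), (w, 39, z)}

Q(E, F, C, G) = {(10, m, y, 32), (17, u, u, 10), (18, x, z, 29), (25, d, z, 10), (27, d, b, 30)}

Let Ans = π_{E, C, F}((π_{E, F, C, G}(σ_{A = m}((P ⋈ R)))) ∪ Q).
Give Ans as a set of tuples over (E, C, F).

Joining P and R on A yields {(m, b, 4, p, 24, n), (m, q, 23, a, 24, n), (w, v, 34, r, 39, z)}.
Apply σ_{A = m}; surviving tuples: {(m, b, 4, p, 24, n), (m, q, 23, a, 24, n)}
Keep only column(s) E, F, C, G: {(23, a, n, 24), (4, p, n, 24)}
Taking the union: {(10, m, y, 32), (17, u, u, 10), (18, x, z, 29), (23, a, n, 24), (25, d, z, 10), (27, d, b, 30), (4, p, n, 24)}
Keep only column(s) E, C, F: {(10, y, m), (17, u, u), (18, z, x), (23, n, a), (25, z, d), (27, b, d), (4, n, p)}

{(10, y, m), (17, u, u), (18, z, x), (23, n, a), (25, z, d), (27, b, d), (4, n, p)}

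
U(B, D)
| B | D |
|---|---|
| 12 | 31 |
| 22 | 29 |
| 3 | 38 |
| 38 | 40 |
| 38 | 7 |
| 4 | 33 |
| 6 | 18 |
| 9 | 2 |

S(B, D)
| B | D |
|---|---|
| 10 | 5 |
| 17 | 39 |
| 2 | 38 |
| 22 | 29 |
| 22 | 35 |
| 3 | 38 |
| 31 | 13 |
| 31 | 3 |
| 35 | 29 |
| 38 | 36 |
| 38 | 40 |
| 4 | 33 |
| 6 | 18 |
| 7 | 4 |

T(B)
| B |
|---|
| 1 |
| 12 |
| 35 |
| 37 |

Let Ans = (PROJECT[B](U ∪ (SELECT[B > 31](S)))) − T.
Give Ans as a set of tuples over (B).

{22, 3, 38, 4, 6, 9}

Apply σ_{B > 31}; surviving tuples: {(35, 29), (38, 36), (38, 40)}
Set union of the two operands is {(12, 31), (22, 29), (3, 38), (35, 29), (38, 36), (38, 40), (38, 7), (4, 33), (6, 18), (9, 2)}.
Projecting to B (2 duplicate(s) eliminated): {12, 22, 3, 35, 38, 4, 6, 9}
Set difference of the two operands is {22, 3, 38, 4, 6, 9}.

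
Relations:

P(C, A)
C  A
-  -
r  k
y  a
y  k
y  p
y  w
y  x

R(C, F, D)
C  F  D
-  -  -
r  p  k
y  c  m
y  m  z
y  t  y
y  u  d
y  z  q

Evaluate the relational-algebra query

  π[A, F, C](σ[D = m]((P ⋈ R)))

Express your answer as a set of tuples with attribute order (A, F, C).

{(a, c, y), (k, c, y), (p, c, y), (w, c, y), (x, c, y)}

Natural join on C: {(r, k, p, k), (y, a, c, m), (y, a, m, z), (y, a, t, y), (y, a, u, d), (y, a, z, q), (y, k, c, m), (y, k, m, z), (y, k, t, y), (y, k, u, d), (y, k, z, q), (y, p, c, m), (y, p, m, z), (y, p, t, y), (y, p, u, d), (y, p, z, q), (y, w, c, m), (y, w, m, z), (y, w, t, y), (y, w, u, d), (y, w, z, q), (y, x, c, m), (y, x, m, z), (y, x, t, y), (y, x, u, d), (y, x, z, q)}
Filtering on D = m leaves {(y, a, c, m), (y, k, c, m), (y, p, c, m), (y, w, c, m), (y, x, c, m)}.
π[A, F, C]: project onto (A, F, C) → {(a, c, y), (k, c, y), (p, c, y), (w, c, y), (x, c, y)}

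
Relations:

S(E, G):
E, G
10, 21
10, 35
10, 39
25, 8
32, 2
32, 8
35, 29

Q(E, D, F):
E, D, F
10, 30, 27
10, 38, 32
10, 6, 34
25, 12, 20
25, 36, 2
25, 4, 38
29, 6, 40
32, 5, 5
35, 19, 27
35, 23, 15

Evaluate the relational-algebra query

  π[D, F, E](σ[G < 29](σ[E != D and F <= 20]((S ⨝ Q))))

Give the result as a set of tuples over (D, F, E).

{(12, 20, 25), (36, 2, 25), (5, 5, 32)}

S ⋈ Q (natural join on E): {(10, 21, 30, 27), (10, 21, 38, 32), (10, 21, 6, 34), (10, 35, 30, 27), (10, 35, 38, 32), (10, 35, 6, 34), (10, 39, 30, 27), (10, 39, 38, 32), (10, 39, 6, 34), (25, 8, 12, 20), (25, 8, 36, 2), (25, 8, 4, 38), (32, 2, 5, 5), (32, 8, 5, 5), (35, 29, 19, 27), (35, 29, 23, 15)}
Apply σ_{E != D and F <= 20}; surviving tuples: {(25, 8, 12, 20), (25, 8, 36, 2), (32, 2, 5, 5), (32, 8, 5, 5), (35, 29, 23, 15)}
Apply σ_{G < 29}; surviving tuples: {(25, 8, 12, 20), (25, 8, 36, 2), (32, 2, 5, 5), (32, 8, 5, 5)}
π_{D, F, E} gives {(12, 20, 25), (36, 2, 25), (5, 5, 32)} (1 duplicate(s) eliminated).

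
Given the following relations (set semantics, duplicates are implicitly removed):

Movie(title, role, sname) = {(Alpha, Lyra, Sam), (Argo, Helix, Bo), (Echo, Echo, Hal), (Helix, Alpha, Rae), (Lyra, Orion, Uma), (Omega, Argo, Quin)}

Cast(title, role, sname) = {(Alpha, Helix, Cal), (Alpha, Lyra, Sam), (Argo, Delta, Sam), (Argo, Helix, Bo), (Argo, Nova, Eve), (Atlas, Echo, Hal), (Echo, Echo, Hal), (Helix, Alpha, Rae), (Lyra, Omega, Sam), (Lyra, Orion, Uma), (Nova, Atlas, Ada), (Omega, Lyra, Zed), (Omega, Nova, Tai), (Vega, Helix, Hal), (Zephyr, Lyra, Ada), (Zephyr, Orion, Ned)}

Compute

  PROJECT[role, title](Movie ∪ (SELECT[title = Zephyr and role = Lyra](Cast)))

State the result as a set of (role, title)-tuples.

σ[title = Zephyr and role = Lyra]: keep tuples satisfying title = Zephyr and role = Lyra → {(Zephyr, Lyra, Ada)}
Taking the union: {(Alpha, Lyra, Sam), (Argo, Helix, Bo), (Echo, Echo, Hal), (Helix, Alpha, Rae), (Lyra, Orion, Uma), (Omega, Argo, Quin), (Zephyr, Lyra, Ada)}
π[role, title]: project onto (role, title) → {(Alpha, Helix), (Argo, Omega), (Echo, Echo), (Helix, Argo), (Lyra, Alpha), (Lyra, Zephyr), (Orion, Lyra)}

{(Alpha, Helix), (Argo, Omega), (Echo, Echo), (Helix, Argo), (Lyra, Alpha), (Lyra, Zephyr), (Orion, Lyra)}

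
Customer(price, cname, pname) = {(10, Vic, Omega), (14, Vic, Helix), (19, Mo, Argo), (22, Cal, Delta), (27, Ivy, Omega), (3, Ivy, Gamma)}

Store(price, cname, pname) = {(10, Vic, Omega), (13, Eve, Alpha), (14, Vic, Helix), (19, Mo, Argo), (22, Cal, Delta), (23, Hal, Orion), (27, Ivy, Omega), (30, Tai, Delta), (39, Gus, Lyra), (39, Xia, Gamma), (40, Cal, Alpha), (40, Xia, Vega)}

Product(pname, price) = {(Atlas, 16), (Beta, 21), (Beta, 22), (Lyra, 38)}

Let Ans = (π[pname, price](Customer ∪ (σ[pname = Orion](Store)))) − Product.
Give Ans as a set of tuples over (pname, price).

Filtering on pname = Orion leaves {(23, Hal, Orion)}.
Union: {(10, Vic, Omega), (14, Vic, Helix), (19, Mo, Argo), (22, Cal, Delta), (27, Ivy, Omega), (3, Ivy, Gamma)} with {(23, Hal, Orion)} → {(10, Vic, Omega), (14, Vic, Helix), (19, Mo, Argo), (22, Cal, Delta), (23, Hal, Orion), (27, Ivy, Omega), (3, Ivy, Gamma)}
π[pname, price]: project onto (pname, price) → {(Argo, 19), (Delta, 22), (Gamma, 3), (Helix, 14), (Omega, 10), (Omega, 27), (Orion, 23)}
Difference: {(Argo, 19), (Delta, 22), (Gamma, 3), (Helix, 14), (Omega, 10), (Omega, 27), (Orion, 23)} with {(Atlas, 16), (Beta, 21), (Beta, 22), (Lyra, 38)} → {(Argo, 19), (Delta, 22), (Gamma, 3), (Helix, 14), (Omega, 10), (Omega, 27), (Orion, 23)}

{(Argo, 19), (Delta, 22), (Gamma, 3), (Helix, 14), (Omega, 10), (Omega, 27), (Orion, 23)}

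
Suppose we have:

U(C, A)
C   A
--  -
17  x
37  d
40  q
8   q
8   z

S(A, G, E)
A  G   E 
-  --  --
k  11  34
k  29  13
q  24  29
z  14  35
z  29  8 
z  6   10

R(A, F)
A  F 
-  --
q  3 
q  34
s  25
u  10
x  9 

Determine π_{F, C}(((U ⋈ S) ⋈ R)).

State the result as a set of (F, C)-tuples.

Joining U and S on A yields {(40, q, 24, 29), (8, q, 24, 29), (8, z, 14, 35), (8, z, 29, 8), (8, z, 6, 10)}.
Joining (U ⋈ S) and R on A yields {(40, q, 24, 29, 3), (40, q, 24, 29, 34), (8, q, 24, 29, 3), (8, q, 24, 29, 34)}.
Keep only column(s) F, C: {(3, 40), (3, 8), (34, 40), (34, 8)}

{(3, 40), (3, 8), (34, 40), (34, 8)}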